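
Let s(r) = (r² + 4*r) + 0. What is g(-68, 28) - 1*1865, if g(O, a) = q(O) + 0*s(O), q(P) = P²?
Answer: 2759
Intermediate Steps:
s(r) = r² + 4*r
g(O, a) = O² (g(O, a) = O² + 0*(O*(4 + O)) = O² + 0 = O²)
g(-68, 28) - 1*1865 = (-68)² - 1*1865 = 4624 - 1865 = 2759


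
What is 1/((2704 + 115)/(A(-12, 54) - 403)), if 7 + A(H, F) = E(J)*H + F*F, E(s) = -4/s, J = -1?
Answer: 2458/2819 ≈ 0.87194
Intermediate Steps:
A(H, F) = -7 + F**2 + 4*H (A(H, F) = -7 + ((-4/(-1))*H + F*F) = -7 + ((-4*(-1))*H + F**2) = -7 + (4*H + F**2) = -7 + (F**2 + 4*H) = -7 + F**2 + 4*H)
1/((2704 + 115)/(A(-12, 54) - 403)) = 1/((2704 + 115)/((-7 + 54**2 + 4*(-12)) - 403)) = 1/(2819/((-7 + 2916 - 48) - 403)) = 1/(2819/(2861 - 403)) = 1/(2819/2458) = 2458/2819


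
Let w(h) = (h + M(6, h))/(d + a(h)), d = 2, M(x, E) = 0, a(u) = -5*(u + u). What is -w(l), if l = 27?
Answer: 27/268 ≈ 0.10075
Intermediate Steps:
a(u) = -10*u
w(h) = h/(2 - 10*h) (w(h) = (h + 0)/(2 - 10*h) = h/(2 - 10*h))
-w(l) = -(-1)*27/(-2 + 10*27) = -(-1)*27/(-2 + 270) = -(-1)*27/268 = -1*(-27/268) = 27/268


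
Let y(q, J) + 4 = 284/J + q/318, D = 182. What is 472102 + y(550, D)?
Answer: 6830833565/14469 ≈ 4.7210e+5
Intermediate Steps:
y(q, J) = -4 + 284/J + q/318 (y(q, J) = -4 + (284/J + q/318) = -4 + 284/J + q/318)
472102 + y(550, D) = 472102 + (-4 + 284/182 + (1/318)*550) = 472102 + (-4 + 284*(1/182) + 275/159) = 472102 + (-4 + 142/91 + 275/159) = 472102 - 10273/14469 = 6830833565/14469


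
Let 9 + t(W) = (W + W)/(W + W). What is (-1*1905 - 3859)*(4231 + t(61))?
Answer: -24341372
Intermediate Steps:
t(W) = -8 (t(W) = -9 + (W + W)/(W + W) = -9 + (2*W)/((2*W)) = -9 + (2*W)*(1/(2*W)) = -9 + 1 = -8)
(-1*1905 - 3859)*(4231 + t(61)) = (-1*1905 - 3859)*(4231 - 8) = (-1905 - 3859)*4223 = -5764*4223 = -24341372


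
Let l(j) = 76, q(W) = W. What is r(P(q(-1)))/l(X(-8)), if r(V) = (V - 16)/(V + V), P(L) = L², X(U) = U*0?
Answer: -15/152 ≈ -0.098684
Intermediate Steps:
X(U) = 0
r(V) = (-16 + V)/(2*V) (r(V) = (-16 + V)/((2*V)) = (-16 + V)*(1/(2*V)) = (-16 + V)/(2*V))
r(P(q(-1)))/l(X(-8)) = ((-16 + (-1)²)/(2*((-1)²)))/76 = ((½)*(-16 + 1)/1)*(1/76) = ((½)*1*(-15))*(1/76) = -15/2*1/76 = -15/152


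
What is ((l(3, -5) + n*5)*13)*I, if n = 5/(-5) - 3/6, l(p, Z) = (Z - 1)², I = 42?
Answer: 15561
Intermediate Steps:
l(p, Z) = (-1 + Z)²
n = -3/2 (n = 5*(-⅕) - 3*⅙ = -1 - ½ = -3/2 ≈ -1.5000)
((l(3, -5) + n*5)*13)*I = (((-1 - 5)² - 3/2*5)*13)*42 = (((-6)² - 15/2)*13)*42 = ((36 - 15/2)*13)*42 = ((57/2)*13)*42 = (741/2)*42 = 15561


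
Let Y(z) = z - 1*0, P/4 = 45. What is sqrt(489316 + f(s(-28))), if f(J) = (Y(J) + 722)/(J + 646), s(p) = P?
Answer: sqrt(83462327067)/413 ≈ 699.51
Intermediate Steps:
P = 180 (P = 4*45 = 180)
s(p) = 180
Y(z) = z (Y(z) = z + 0 = z)
f(J) = (722 + J)/(646 + J) (f(J) = (J + 722)/(J + 646) = (722 + J)/(646 + J))
sqrt(489316 + f(s(-28))) = sqrt(489316 + (722 + 180)/(646 + 180)) = sqrt(489316 + 902/826) = sqrt(489316 + (1/826)*902) = sqrt(489316 + 451/413) = sqrt(202087959/413) = sqrt(83462327067)/413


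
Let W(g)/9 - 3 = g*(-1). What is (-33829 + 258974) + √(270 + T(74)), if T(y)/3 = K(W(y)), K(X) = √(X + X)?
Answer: 225145 + 3*√(30 + I*√142) ≈ 2.2516e+5 + 3.2031*I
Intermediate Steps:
W(g) = 27 - 9*g (W(g) = 27 + 9*(g*(-1)) = 27 + 9*(-g) = 27 - 9*g)
K(X) = √2*√X (K(X) = √(2*X) = √2*√X)
T(y) = 3*√2*√(27 - 9*y) (T(y) = 3*(√2*√(27 - 9*y)) = 3*√2*√(27 - 9*y))
(-33829 + 258974) + √(270 + T(74)) = (-33829 + 258974) + √(270 + 9*√(6 - 2*74)) = 225145 + √(270 + 9*√(6 - 148)) = 225145 + √(270 + 9*√(-142)) = 225145 + √(270 + 9*(I*√142)) = 225145 + √(270 + 9*I*√142)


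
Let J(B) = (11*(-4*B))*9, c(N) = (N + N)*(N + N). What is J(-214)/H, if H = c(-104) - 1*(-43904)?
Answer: 3531/3632 ≈ 0.97219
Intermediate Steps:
c(N) = 4*N**2 (c(N) = (2*N)*(2*N) = 4*N**2)
J(B) = -396*B (J(B) = -44*B*9 = -396*B)
H = 87168 (H = 4*(-104)**2 - 1*(-43904) = 4*10816 + 43904 = 43264 + 43904 = 87168)
J(-214)/H = -396*(-214)/87168 = 84744*(1/87168) = 3531/3632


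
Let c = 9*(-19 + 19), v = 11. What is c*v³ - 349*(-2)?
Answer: 698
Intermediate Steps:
c = 0 (c = 9*0 = 0)
c*v³ - 349*(-2) = 0*11³ - 349*(-2) = 0*1331 + 698 = 0 + 698 = 698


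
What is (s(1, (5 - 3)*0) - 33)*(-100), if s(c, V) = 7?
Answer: 2600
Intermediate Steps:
(s(1, (5 - 3)*0) - 33)*(-100) = (7 - 33)*(-100) = -26*(-100) = 2600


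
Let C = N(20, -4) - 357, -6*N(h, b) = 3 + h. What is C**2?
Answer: 4687225/36 ≈ 1.3020e+5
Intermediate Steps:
N(h, b) = -1/2 - h/6 (N(h, b) = -(3 + h)/6 = -1/2 - h/6)
C = -2165/6 (C = (-1/2 - 1/6*20) - 357 = (-1/2 - 10/3) - 357 = -23/6 - 357 = -2165/6 ≈ -360.83)
C**2 = (-2165/6)**2 = 4687225/36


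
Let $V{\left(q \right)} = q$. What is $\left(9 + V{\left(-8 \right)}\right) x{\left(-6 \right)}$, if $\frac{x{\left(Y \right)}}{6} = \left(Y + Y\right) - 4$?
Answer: $-96$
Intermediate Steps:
$x{\left(Y \right)} = -24 + 12 Y$ ($x{\left(Y \right)} = 6 \left(\left(Y + Y\right) - 4\right) = 6 \left(2 Y - 4\right) = 6 \left(-4 + 2 Y\right) = -24 + 12 Y$)
$\left(9 + V{\left(-8 \right)}\right) x{\left(-6 \right)} = \left(9 - 8\right) \left(-24 + 12 \left(-6\right)\right) = 1 \left(-24 - 72\right) = 1 \left(-96\right) = -96$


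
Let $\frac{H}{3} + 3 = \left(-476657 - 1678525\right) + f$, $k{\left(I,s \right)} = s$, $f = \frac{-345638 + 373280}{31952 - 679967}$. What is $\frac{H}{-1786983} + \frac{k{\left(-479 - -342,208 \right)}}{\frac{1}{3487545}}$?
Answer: $\frac{93335342949838039939}{128665754305} \approx 7.2541 \cdot 10^{8}$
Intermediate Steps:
$f = - \frac{9214}{216005}$ ($f = \frac{27642}{-648015} = 27642 \left(- \frac{1}{648015}\right) = - \frac{9214}{216005} \approx -0.042656$)
$H = - \frac{1396592235417}{216005}$ ($H = -9 + 3 \left(\left(-476657 - 1678525\right) - \frac{9214}{216005}\right) = -9 + 3 \left(-2155182 - \frac{9214}{216005}\right) = -9 + 3 \left(- \frac{465530097124}{216005}\right) = -9 - \frac{1396590291372}{216005} = - \frac{1396592235417}{216005} \approx -6.4656 \cdot 10^{6}$)
$\frac{H}{-1786983} + \frac{k{\left(-479 - -342,208 \right)}}{\frac{1}{3487545}} = - \frac{1396592235417}{216005 \left(-1786983\right)} + \frac{208}{\frac{1}{3487545}} = \left(- \frac{1396592235417}{216005}\right) \left(- \frac{1}{1786983}\right) + 208 \frac{1}{\frac{1}{3487545}} = \frac{465530745139}{128665754305} + 208 \cdot 3487545 = \frac{465530745139}{128665754305} + 725409360 = \frac{93335342949838039939}{128665754305}$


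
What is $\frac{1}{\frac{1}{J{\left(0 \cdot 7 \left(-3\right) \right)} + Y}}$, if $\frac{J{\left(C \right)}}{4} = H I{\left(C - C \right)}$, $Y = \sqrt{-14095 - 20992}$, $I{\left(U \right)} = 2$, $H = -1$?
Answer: $-8 + i \sqrt{35087} \approx -8.0 + 187.32 i$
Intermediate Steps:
$Y = i \sqrt{35087}$ ($Y = \sqrt{-35087} = i \sqrt{35087} \approx 187.32 i$)
$J{\left(C \right)} = -8$ ($J{\left(C \right)} = 4 \left(\left(-1\right) 2\right) = 4 \left(-2\right) = -8$)
$\frac{1}{\frac{1}{J{\left(0 \cdot 7 \left(-3\right) \right)} + Y}} = \frac{1}{\frac{1}{-8 + i \sqrt{35087}}} = -8 + i \sqrt{35087}$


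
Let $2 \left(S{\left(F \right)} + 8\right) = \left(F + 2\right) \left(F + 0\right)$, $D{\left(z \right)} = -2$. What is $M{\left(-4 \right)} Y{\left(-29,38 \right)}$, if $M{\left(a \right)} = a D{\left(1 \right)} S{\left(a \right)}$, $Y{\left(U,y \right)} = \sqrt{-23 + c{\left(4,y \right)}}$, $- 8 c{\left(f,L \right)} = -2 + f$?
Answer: $- 16 i \sqrt{93} \approx - 154.3 i$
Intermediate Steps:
$c{\left(f,L \right)} = \frac{1}{4} - \frac{f}{8}$ ($c{\left(f,L \right)} = - \frac{-2 + f}{8} = \frac{1}{4} - \frac{f}{8}$)
$S{\left(F \right)} = -8 + \frac{F \left(2 + F\right)}{2}$ ($S{\left(F \right)} = -8 + \frac{\left(F + 2\right) \left(F + 0\right)}{2} = -8 + \frac{\left(2 + F\right) F}{2} = -8 + \frac{F \left(2 + F\right)}{2}$)
$Y{\left(U,y \right)} = \frac{i \sqrt{93}}{2}$ ($Y{\left(U,y \right)} = \sqrt{-23 + \left(\frac{1}{4} - \frac{1}{2}\right)} = \sqrt{-23 - \frac{1}{4}} = \sqrt{- \frac{93}{4}} = \frac{i \sqrt{93}}{2}$)
$M{\left(a \right)} = - 2 a \left(-8 + a + \frac{a^{2}}{2}\right)$ ($M{\left(a \right)} = a \left(-2\right) \left(-8 + a + \frac{a^{2}}{2}\right) = - 2 a \left(-8 + a + \frac{a^{2}}{2}\right)$)
$M{\left(-4 \right)} Y{\left(-29,38 \right)} = - 4 \left(16 - \left(-4\right)^{2} - -8\right) \frac{i \sqrt{93}}{2} = - 4 \left(16 - 16 + 8\right) \frac{i \sqrt{93}}{2} = \left(-4\right) 8 \frac{i \sqrt{93}}{2} = - 32 \frac{i \sqrt{93}}{2} = - 16 i \sqrt{93}$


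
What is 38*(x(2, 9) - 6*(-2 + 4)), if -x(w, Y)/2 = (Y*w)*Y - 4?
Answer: -12464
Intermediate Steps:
x(w, Y) = 8 - 2*w*Y² (x(w, Y) = -2*((Y*w)*Y - 4) = -2*(w*Y² - 4) = -2*(-4 + w*Y²) = 8 - 2*w*Y²)
38*(x(2, 9) - 6*(-2 + 4)) = 38*((8 - 2*2*9²) - 6*(-2 + 4)) = 38*((8 - 2*2*81) - 6*2) = 38*((8 - 324) - 3*4) = 38*(-316 - 12) = 38*(-328) = -12464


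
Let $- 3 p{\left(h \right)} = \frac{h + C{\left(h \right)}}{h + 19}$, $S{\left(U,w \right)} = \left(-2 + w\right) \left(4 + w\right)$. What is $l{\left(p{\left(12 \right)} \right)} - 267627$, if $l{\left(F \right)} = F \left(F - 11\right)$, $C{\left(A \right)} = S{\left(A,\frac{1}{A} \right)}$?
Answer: $- \frac{47997653123615}{179345664} \approx -2.6763 \cdot 10^{5}$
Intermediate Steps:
$C{\left(A \right)} = -8 + \frac{1}{A^{2}} + \frac{2}{A}$ ($C{\left(A \right)} = -8 + \left(\frac{1}{A}\right)^{2} + \frac{2}{A} = -8 + \frac{1}{A^{2}} + \frac{2}{A}$)
$p{\left(h \right)} = - \frac{-8 + h + \frac{1}{h^{2}} + \frac{2}{h}}{3 \left(19 + h\right)}$ ($p{\left(h \right)} = - \frac{\left(h + \left(-8 + \frac{1}{h^{2}} + \frac{2}{h}\right)\right) \frac{1}{h + 19}}{3} = - \frac{\left(-8 + h + \frac{1}{h^{2}} + \frac{2}{h}\right) \frac{1}{19 + h}}{3} = - \frac{\frac{1}{19 + h} \left(-8 + h + \frac{1}{h^{2}} + \frac{2}{h}\right)}{3} = - \frac{-8 + h + \frac{1}{h^{2}} + \frac{2}{h}}{3 \left(19 + h\right)}$)
$l{\left(F \right)} = F \left(-11 + F\right)$
$l{\left(p{\left(12 \right)} \right)} - 267627 = \frac{-1 - 24 + 12^{2} \left(8 - 12\right)}{3 \cdot 144 \left(19 + 12\right)} \left(-11 + \frac{-1 - 24 + 12^{2} \left(8 - 12\right)}{3 \cdot 144 \left(19 + 12\right)}\right) - 267627 = \frac{1}{3} \cdot \frac{1}{144} \cdot \frac{1}{31} \left(-1 - 24 + 144 \left(8 - 12\right)\right) \left(-11 + \frac{1}{3} \cdot \frac{1}{144} \cdot \frac{1}{31} \left(-1 - 24 + 144 \left(8 - 12\right)\right)\right) - 267627 = \frac{1}{3} \cdot \frac{1}{144} \cdot \frac{1}{31} \left(-1 - 24 + 144 \left(-4\right)\right) \left(-11 + \frac{1}{3} \cdot \frac{1}{144} \cdot \frac{1}{31} \left(-1 - 24 + 144 \left(-4\right)\right)\right) - 267627 = \frac{1}{3} \cdot \frac{1}{144} \cdot \frac{1}{31} \left(-1 - 24 - 576\right) \left(-11 + \frac{1}{3} \cdot \frac{1}{144} \cdot \frac{1}{31} \left(-1 - 24 - 576\right)\right) - 267627 = \frac{1}{3} \cdot \frac{1}{144} \cdot \frac{1}{31} \left(-601\right) \left(-11 + \frac{1}{3} \cdot \frac{1}{144} \cdot \frac{1}{31} \left(-601\right)\right) - 267627 = - \frac{601 \left(-11 - \frac{601}{13392}\right)}{13392} - 267627 = \left(- \frac{601}{13392}\right) \left(- \frac{147913}{13392}\right) - 267627 = \frac{88895713}{179345664} - 267627 = - \frac{47997653123615}{179345664}$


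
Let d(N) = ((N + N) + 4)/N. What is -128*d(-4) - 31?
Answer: -159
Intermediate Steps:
d(N) = (4 + 2*N)/N (d(N) = (2*N + 4)/N = (4 + 2*N)/N)
-128*d(-4) - 31 = -128*(2 + 4/(-4)) - 31 = -128*(2 + 4*(-¼)) - 31 = -128*(2 - 1) - 31 = -128*1 - 31 = -128 - 31 = -159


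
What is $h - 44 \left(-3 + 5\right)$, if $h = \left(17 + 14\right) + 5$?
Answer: $-52$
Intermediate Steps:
$h = 36$ ($h = 31 + 5 = 36$)
$h - 44 \left(-3 + 5\right) = 36 - 44 \left(-3 + 5\right) = 36 - 88 = -52$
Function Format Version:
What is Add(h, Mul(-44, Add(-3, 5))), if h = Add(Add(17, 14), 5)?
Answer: -52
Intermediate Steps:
h = 36 (h = Add(31, 5) = 36)
Add(h, Mul(-44, Add(-3, 5))) = Add(36, Mul(-44, Add(-3, 5))) = Add(36, Mul(-44, 2)) = Add(36, -88) = -52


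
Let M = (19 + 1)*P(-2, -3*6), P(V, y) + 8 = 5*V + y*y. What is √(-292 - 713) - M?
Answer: -6120 + I*√1005 ≈ -6120.0 + 31.702*I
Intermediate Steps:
P(V, y) = -8 + y² + 5*V (P(V, y) = -8 + (5*V + y*y) = -8 + (5*V + y²) = -8 + (y² + 5*V) = -8 + y² + 5*V)
M = 6120 (M = (19 + 1)*(-8 + (-3*6)² + 5*(-2)) = 20*(-8 + (-18)² - 10) = 20*(-8 + 324 - 10) = 20*306 = 6120)
√(-292 - 713) - M = √(-292 - 713) - 1*6120 = √(-1005) - 6120 = I*√1005 - 6120 = -6120 + I*√1005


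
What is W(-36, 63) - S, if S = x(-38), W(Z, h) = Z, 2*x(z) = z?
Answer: -17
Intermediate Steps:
x(z) = z/2
S = -19 (S = (½)*(-38) = -19)
W(-36, 63) - S = -36 - 1*(-19) = -36 + 19 = -17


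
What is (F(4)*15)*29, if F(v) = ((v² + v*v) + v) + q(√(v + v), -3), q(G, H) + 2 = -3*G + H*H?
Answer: 18705 - 2610*√2 ≈ 15014.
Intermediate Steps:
q(G, H) = -2 + H² - 3*G (q(G, H) = -2 + (-3*G + H*H) = -2 + (-3*G + H²) = -2 + (H² - 3*G) = -2 + H² - 3*G)
F(v) = 7 + v + 2*v² - 3*√2*√v (F(v) = ((v² + v*v) + v) + (-2 + (-3)² - 3*√(v + v)) = ((v² + v²) + v) + (-2 + 9 - 3*√2*√v) = (2*v² + v) + (-2 + 9 - 3*√2*√v) = (v + 2*v²) + (-2 + 9 - 3*√2*√v) = (v + 2*v²) + (7 - 3*√2*√v) = 7 + v + 2*v² - 3*√2*√v)
(F(4)*15)*29 = ((7 + 4 + 2*4² - 3*√2*√4)*15)*29 = ((7 + 4 + 2*16 - 3*√2*2)*15)*29 = ((7 + 4 + 32 - 6*√2)*15)*29 = ((43 - 6*√2)*15)*29 = (645 - 90*√2)*29 = 18705 - 2610*√2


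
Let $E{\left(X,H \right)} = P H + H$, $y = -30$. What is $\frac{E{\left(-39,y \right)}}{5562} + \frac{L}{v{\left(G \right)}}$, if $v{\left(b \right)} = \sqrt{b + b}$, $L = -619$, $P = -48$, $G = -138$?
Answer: $\frac{235}{927} + \frac{619 i \sqrt{69}}{138} \approx 0.25351 + 37.259 i$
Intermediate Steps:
$E{\left(X,H \right)} = - 47 H$ ($E{\left(X,H \right)} = - 48 H + H = - 47 H$)
$v{\left(b \right)} = \sqrt{2} \sqrt{b}$ ($v{\left(b \right)} = \sqrt{2 b} = \sqrt{2} \sqrt{b}$)
$\frac{E{\left(-39,y \right)}}{5562} + \frac{L}{v{\left(G \right)}} = \frac{\left(-47\right) \left(-30\right)}{5562} - \frac{619}{\sqrt{2} \sqrt{-138}} = 1410 \cdot \frac{1}{5562} - \frac{619}{\sqrt{2} i \sqrt{138}} = \frac{235}{927} - \frac{619}{2 i \sqrt{69}} = \frac{235}{927} - 619 \left(- \frac{i \sqrt{69}}{138}\right) = \frac{235}{927} + \frac{619 i \sqrt{69}}{138}$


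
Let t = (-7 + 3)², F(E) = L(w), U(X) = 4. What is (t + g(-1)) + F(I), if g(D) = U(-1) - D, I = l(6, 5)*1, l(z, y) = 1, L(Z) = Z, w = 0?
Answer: 21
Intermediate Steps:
I = 1 (I = 1*1 = 1)
g(D) = 4 - D
F(E) = 0
t = 16 (t = (-4)² = 16)
(t + g(-1)) + F(I) = (16 + (4 - 1*(-1))) + 0 = (16 + (4 + 1)) + 0 = (16 + 5) + 0 = 21 + 0 = 21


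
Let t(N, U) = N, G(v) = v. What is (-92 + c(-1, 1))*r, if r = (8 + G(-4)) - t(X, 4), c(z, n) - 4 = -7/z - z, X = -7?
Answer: -880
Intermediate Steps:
c(z, n) = 4 - z - 7/z (c(z, n) = 4 + (-7/z - z) = 4 + (-z - 7/z) = 4 - z - 7/z)
r = 11 (r = (8 - 4) - 1*(-7) = 4 + 7 = 11)
(-92 + c(-1, 1))*r = (-92 + (4 - 1*(-1) - 7/(-1)))*11 = (-92 + (4 + 1 - 7*(-1)))*11 = (-92 + (4 + 1 + 7))*11 = (-92 + 12)*11 = -80*11 = -880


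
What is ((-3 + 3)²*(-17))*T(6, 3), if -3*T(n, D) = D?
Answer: 0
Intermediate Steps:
T(n, D) = -D/3
((-3 + 3)²*(-17))*T(6, 3) = ((-3 + 3)²*(-17))*(-⅓*3) = (0²*(-17))*(-1) = (0*(-17))*(-1) = 0*(-1) = 0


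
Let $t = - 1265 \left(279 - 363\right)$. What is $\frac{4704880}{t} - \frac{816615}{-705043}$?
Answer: $\frac{7399817869}{162864933} \approx 45.435$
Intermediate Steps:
$t = 106260$ ($t = \left(-1265\right) \left(-84\right) = 106260$)
$\frac{4704880}{t} - \frac{816615}{-705043} = \frac{4704880}{106260} - \frac{816615}{-705043} = 4704880 \cdot \frac{1}{106260} - - \frac{816615}{705043} = \frac{10228}{231} + \frac{816615}{705043} = \frac{7399817869}{162864933}$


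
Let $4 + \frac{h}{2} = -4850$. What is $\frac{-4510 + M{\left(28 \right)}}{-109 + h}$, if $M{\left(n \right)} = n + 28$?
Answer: $\frac{4454}{9817} \approx 0.4537$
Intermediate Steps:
$M{\left(n \right)} = 28 + n$
$h = -9708$ ($h = -8 + 2 \left(-4850\right) = -8 - 9700 = -9708$)
$\frac{-4510 + M{\left(28 \right)}}{-109 + h} = \frac{-4510 + \left(28 + 28\right)}{-109 - 9708} = \frac{-4510 + 56}{-9817} = \left(-4454\right) \left(- \frac{1}{9817}\right) = \frac{4454}{9817}$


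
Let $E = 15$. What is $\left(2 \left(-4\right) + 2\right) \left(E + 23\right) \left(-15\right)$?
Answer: $3420$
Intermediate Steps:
$\left(2 \left(-4\right) + 2\right) \left(E + 23\right) \left(-15\right) = \left(2 \left(-4\right) + 2\right) \left(15 + 23\right) \left(-15\right) = \left(-8 + 2\right) 38 \left(-15\right) = \left(-6\right) 38 \left(-15\right) = \left(-228\right) \left(-15\right) = 3420$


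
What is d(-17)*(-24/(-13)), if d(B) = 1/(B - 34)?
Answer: -8/221 ≈ -0.036199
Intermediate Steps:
d(B) = 1/(-34 + B)
d(-17)*(-24/(-13)) = (-24/(-13))/(-34 - 17) = (-24*(-1/13))/(-51) = -1/51*24/13 = -8/221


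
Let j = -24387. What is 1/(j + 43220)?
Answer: 1/18833 ≈ 5.3098e-5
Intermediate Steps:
1/(j + 43220) = 1/(-24387 + 43220) = 1/18833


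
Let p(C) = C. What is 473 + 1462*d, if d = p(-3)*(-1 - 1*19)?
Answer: 88193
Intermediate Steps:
d = 60 (d = -3*(-1 - 1*19) = -3*(-1 - 19) = -3*(-20) = 60)
473 + 1462*d = 473 + 1462*60 = 473 + 87720 = 88193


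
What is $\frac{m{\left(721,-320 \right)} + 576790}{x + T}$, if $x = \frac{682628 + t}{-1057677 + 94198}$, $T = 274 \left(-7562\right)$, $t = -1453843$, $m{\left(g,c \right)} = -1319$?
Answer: $- \frac{554454223609}{1996316155037} \approx -0.27774$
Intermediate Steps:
$T = -2071988$
$x = \frac{771215}{963479}$ ($x = \frac{682628 - 1453843}{-1057677 + 94198} = - \frac{771215}{-963479} = \left(-771215\right) \left(- \frac{1}{963479}\right) = \frac{771215}{963479} \approx 0.80045$)
$\frac{m{\left(721,-320 \right)} + 576790}{x + T} = \frac{-1319 + 576790}{\frac{771215}{963479} - 2071988} = \frac{575471}{- \frac{1996316155037}{963479}} = 575471 \left(- \frac{963479}{1996316155037}\right) = - \frac{554454223609}{1996316155037}$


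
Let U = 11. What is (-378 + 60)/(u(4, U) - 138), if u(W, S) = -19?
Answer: 318/157 ≈ 2.0255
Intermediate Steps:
(-378 + 60)/(u(4, U) - 138) = (-378 + 60)/(-19 - 138) = -318/(-157) = -318*(-1/157) = 318/157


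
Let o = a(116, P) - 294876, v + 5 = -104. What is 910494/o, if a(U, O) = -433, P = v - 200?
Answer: -910494/295309 ≈ -3.0832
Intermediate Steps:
v = -109 (v = -5 - 104 = -109)
P = -309 (P = -109 - 200 = -309)
o = -295309 (o = -433 - 294876 = -295309)
910494/o = 910494/(-295309) = 910494*(-1/295309) = -910494/295309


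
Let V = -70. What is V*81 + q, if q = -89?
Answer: -5759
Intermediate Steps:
V*81 + q = -70*81 - 89 = -5670 - 89 = -5759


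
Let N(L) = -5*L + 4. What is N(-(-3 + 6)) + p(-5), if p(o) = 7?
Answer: 26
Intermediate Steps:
N(L) = 4 - 5*L
N(-(-3 + 6)) + p(-5) = (4 - (-5)*(-3 + 6)) + 7 = (4 - (-5)*3) + 7 = (4 - 5*(-3)) + 7 = (4 + 15) + 7 = 19 + 7 = 26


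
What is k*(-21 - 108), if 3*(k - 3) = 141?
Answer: -6450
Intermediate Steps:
k = 50 (k = 3 + (⅓)*141 = 3 + 47 = 50)
k*(-21 - 108) = 50*(-21 - 108) = 50*(-129) = -6450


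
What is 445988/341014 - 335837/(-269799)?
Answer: 117426117565/46002618093 ≈ 2.5526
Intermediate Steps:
445988/341014 - 335837/(-269799) = 445988*(1/341014) - 335837*(-1/269799) = 222994/170507 + 335837/269799 = 117426117565/46002618093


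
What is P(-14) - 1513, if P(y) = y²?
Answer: -1317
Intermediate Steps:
P(-14) - 1513 = (-14)² - 1513 = 196 - 1513 = -1317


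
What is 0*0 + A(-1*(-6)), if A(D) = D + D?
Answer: 12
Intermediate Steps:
A(D) = 2*D
0*0 + A(-1*(-6)) = 0*0 + 2*(-1*(-6)) = 0 + 2*6 = 0 + 12 = 12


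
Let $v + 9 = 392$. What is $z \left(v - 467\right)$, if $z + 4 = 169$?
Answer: $-13860$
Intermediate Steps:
$v = 383$ ($v = -9 + 392 = 383$)
$z = 165$ ($z = -4 + 169 = 165$)
$z \left(v - 467\right) = 165 \left(383 - 467\right) = 165 \left(-84\right) = -13860$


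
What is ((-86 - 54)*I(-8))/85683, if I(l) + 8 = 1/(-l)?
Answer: 735/57122 ≈ 0.012867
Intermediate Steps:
I(l) = -8 - 1/l (I(l) = -8 + 1/(-l) = -8 - 1/l)
((-86 - 54)*I(-8))/85683 = ((-86 - 54)*(-8 - 1/(-8)))/85683 = -140*(-8 - 1*(-1/8))*(1/85683) = -140*(-8 + 1/8)*(1/85683) = -140*(-63/8)*(1/85683) = (2205/2)*(1/85683) = 735/57122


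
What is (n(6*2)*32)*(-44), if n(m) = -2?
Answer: 2816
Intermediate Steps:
(n(6*2)*32)*(-44) = -2*32*(-44) = -64*(-44) = 2816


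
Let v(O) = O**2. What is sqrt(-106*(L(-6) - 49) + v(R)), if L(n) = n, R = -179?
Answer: sqrt(37871) ≈ 194.60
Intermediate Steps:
sqrt(-106*(L(-6) - 49) + v(R)) = sqrt(-106*(-6 - 49) + (-179)**2) = sqrt(-106*(-55) + 32041) = sqrt(5830 + 32041) = sqrt(37871)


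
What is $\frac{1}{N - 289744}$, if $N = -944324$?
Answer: $- \frac{1}{1234068} \approx -8.1033 \cdot 10^{-7}$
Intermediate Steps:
$\frac{1}{N - 289744} = \frac{1}{-944324 - 289744} = \frac{1}{-1234068} = - \frac{1}{1234068}$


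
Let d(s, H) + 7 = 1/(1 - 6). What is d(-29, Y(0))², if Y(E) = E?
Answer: 1296/25 ≈ 51.840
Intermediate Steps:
d(s, H) = -36/5 (d(s, H) = -7 + 1/(1 - 6) = -7 + 1/(-5) = -7 - ⅕ = -36/5)
d(-29, Y(0))² = (-36/5)² = 1296/25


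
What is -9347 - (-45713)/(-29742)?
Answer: -278044187/29742 ≈ -9348.5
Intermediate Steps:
-9347 - (-45713)/(-29742) = -9347 - (-45713)*(-1)/29742 = -9347 - 1*45713/29742 = -9347 - 45713/29742 = -278044187/29742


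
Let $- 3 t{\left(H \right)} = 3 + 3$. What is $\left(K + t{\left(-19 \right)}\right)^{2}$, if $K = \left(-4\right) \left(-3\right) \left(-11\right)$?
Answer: $17956$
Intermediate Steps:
$t{\left(H \right)} = -2$ ($t{\left(H \right)} = - \frac{3 + 3}{3} = \left(- \frac{1}{3}\right) 6 = -2$)
$K = -132$ ($K = 12 \left(-11\right) = -132$)
$\left(K + t{\left(-19 \right)}\right)^{2} = \left(-132 - 2\right)^{2} = \left(-134\right)^{2} = 17956$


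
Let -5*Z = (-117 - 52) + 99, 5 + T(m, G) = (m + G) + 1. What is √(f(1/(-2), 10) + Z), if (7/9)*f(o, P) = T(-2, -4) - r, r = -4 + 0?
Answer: 2*√77/7 ≈ 2.5071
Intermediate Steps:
T(m, G) = -4 + G + m (T(m, G) = -5 + ((m + G) + 1) = -5 + ((G + m) + 1) = -5 + (1 + G + m) = -4 + G + m)
r = -4
f(o, P) = -54/7 (f(o, P) = 9*((-4 - 4 - 2) - 1*(-4))/7 = 9*(-10 + 4)/7 = (9/7)*(-6) = -54/7)
Z = 14 (Z = -((-117 - 52) + 99)/5 = -(-169 + 99)/5 = -⅕*(-70) = 14)
√(f(1/(-2), 10) + Z) = √(-54/7 + 14) = √(44/7) = 2*√77/7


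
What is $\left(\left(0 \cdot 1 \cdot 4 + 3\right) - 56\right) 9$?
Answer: $-477$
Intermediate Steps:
$\left(\left(0 \cdot 1 \cdot 4 + 3\right) - 56\right) 9 = \left(\left(0 \cdot 4 + 3\right) - 56\right) 9 = \left(\left(0 + 3\right) - 56\right) 9 = \left(3 - 56\right) 9 = \left(-53\right) 9 = -477$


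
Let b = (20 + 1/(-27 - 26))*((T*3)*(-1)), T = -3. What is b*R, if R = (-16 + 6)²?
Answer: 953100/53 ≈ 17983.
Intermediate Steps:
R = 100 (R = (-10)² = 100)
b = 9531/53 (b = (20 + 1/(-27 - 26))*(-3*3*(-1)) = (20 + 1/(-53))*(-9*(-1)) = (20 - 1/53)*9 = (1059/53)*9 = 9531/53 ≈ 179.83)
b*R = (9531/53)*100 = 953100/53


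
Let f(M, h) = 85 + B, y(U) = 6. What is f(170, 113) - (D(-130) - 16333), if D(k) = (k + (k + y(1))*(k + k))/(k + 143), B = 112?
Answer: 14060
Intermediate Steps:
f(M, h) = 197 (f(M, h) = 85 + 112 = 197)
D(k) = (k + 2*k*(6 + k))/(143 + k) (D(k) = (k + (k + 6)*(k + k))/(k + 143) = (k + (6 + k)*(2*k))/(143 + k) = (k + 2*k*(6 + k))/(143 + k))
f(170, 113) - (D(-130) - 16333) = 197 - (-130*(13 + 2*(-130))/(143 - 130) - 16333) = 197 - (-130*(13 - 260)/13 - 16333) = 197 - (-130*1/13*(-247) - 16333) = 197 - (2470 - 16333) = 197 - 1*(-13863) = 197 + 13863 = 14060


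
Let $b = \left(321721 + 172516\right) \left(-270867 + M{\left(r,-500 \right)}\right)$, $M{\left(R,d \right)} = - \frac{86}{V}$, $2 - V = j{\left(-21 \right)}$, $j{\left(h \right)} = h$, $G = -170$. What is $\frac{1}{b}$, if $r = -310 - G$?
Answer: $- \frac{23}{3079109854399} \approx -7.4697 \cdot 10^{-12}$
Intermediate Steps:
$V = 23$ ($V = 2 - -21 = 2 + 21 = 23$)
$r = -140$ ($r = -310 - -170 = -310 + 170 = -140$)
$M{\left(R,d \right)} = - \frac{86}{23}$
$b = - \frac{3079109854399}{23}$ ($b = \left(321721 + 172516\right) \left(-270867 - \frac{86}{23}\right) = 494237 \left(- \frac{6230027}{23}\right) = - \frac{3079109854399}{23} \approx -1.3387 \cdot 10^{11}$)
$\frac{1}{b} = \frac{1}{- \frac{3079109854399}{23}} = - \frac{23}{3079109854399}$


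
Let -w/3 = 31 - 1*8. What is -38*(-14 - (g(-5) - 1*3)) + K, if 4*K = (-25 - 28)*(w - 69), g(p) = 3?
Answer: 4721/2 ≈ 2360.5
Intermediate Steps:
w = -69 (w = -3*(31 - 1*8) = -3*(31 - 8) = -3*23 = -69)
K = 3657/2 (K = ((-25 - 28)*(-69 - 69))/4 = (-53*(-138))/4 = (¼)*7314 = 3657/2 ≈ 1828.5)
-38*(-14 - (g(-5) - 1*3)) + K = -38*(-14 - (3 - 1*3)) + 3657/2 = -38*(-14 - (3 - 3)) + 3657/2 = -38*(-14 - 1*0) + 3657/2 = -38*(-14 + 0) + 3657/2 = -38*(-14) + 3657/2 = 532 + 3657/2 = 4721/2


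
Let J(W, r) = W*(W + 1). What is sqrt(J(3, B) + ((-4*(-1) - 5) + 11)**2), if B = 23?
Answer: 4*sqrt(7) ≈ 10.583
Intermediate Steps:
J(W, r) = W*(1 + W)
sqrt(J(3, B) + ((-4*(-1) - 5) + 11)**2) = sqrt(3*(1 + 3) + ((-4*(-1) - 5) + 11)**2) = sqrt(3*4 + ((4 - 5) + 11)**2) = sqrt(12 + (-1 + 11)**2) = sqrt(12 + 10**2) = sqrt(12 + 100) = sqrt(112) = 4*sqrt(7)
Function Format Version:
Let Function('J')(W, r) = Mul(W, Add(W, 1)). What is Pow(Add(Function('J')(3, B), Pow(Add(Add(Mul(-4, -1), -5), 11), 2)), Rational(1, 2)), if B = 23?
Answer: Mul(4, Pow(7, Rational(1, 2))) ≈ 10.583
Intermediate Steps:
Function('J')(W, r) = Mul(W, Add(1, W))
Pow(Add(Function('J')(3, B), Pow(Add(Add(Mul(-4, -1), -5), 11), 2)), Rational(1, 2)) = Pow(Add(Mul(3, Add(1, 3)), Pow(Add(Add(Mul(-4, -1), -5), 11), 2)), Rational(1, 2)) = Pow(Add(Mul(3, 4), Pow(Add(Add(4, -5), 11), 2)), Rational(1, 2)) = Pow(Add(12, Pow(Add(-1, 11), 2)), Rational(1, 2)) = Pow(Add(12, Pow(10, 2)), Rational(1, 2)) = Pow(Add(12, 100), Rational(1, 2)) = Pow(112, Rational(1, 2)) = Mul(4, Pow(7, Rational(1, 2)))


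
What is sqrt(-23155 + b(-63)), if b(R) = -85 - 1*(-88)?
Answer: 4*I*sqrt(1447) ≈ 152.16*I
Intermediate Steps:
b(R) = 3 (b(R) = -85 + 88 = 3)
sqrt(-23155 + b(-63)) = sqrt(-23155 + 3) = sqrt(-23152) = 4*I*sqrt(1447)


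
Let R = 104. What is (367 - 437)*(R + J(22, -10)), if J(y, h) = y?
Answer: -8820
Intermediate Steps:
(367 - 437)*(R + J(22, -10)) = (367 - 437)*(104 + 22) = -70*126 = -8820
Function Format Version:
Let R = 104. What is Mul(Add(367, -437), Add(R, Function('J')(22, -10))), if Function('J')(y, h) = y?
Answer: -8820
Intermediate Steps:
Mul(Add(367, -437), Add(R, Function('J')(22, -10))) = Mul(Add(367, -437), Add(104, 22)) = Mul(-70, 126) = -8820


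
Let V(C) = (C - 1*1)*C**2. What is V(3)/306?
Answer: 1/17 ≈ 0.058824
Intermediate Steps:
V(C) = C**2*(-1 + C) (V(C) = (C - 1)*C**2 = (-1 + C)*C**2 = C**2*(-1 + C))
V(3)/306 = (3**2*(-1 + 3))/306 = (9*2)*(1/306) = 18*(1/306) = 1/17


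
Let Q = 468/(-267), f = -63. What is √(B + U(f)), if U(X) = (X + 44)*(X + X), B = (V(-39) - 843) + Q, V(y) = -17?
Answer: √12136930/89 ≈ 39.144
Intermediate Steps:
Q = -156/89 (Q = 468*(-1/267) = -156/89 ≈ -1.7528)
B = -76696/89 (B = (-17 - 843) - 156/89 = -860 - 156/89 = -76696/89 ≈ -861.75)
U(X) = 2*X*(44 + X) (U(X) = (44 + X)*(2*X) = 2*X*(44 + X))
√(B + U(f)) = √(-76696/89 + 2*(-63)*(44 - 63)) = √(-76696/89 + 2*(-63)*(-19)) = √(-76696/89 + 2394) = √(136370/89) = √12136930/89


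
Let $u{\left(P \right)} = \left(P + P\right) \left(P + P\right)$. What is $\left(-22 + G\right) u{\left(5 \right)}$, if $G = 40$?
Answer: $1800$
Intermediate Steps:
$u{\left(P \right)} = 4 P^{2}$ ($u{\left(P \right)} = 2 P 2 P = 4 P^{2}$)
$\left(-22 + G\right) u{\left(5 \right)} = \left(-22 + 40\right) 4 \cdot 5^{2} = 18 \cdot 4 \cdot 25 = 18 \cdot 100 = 1800$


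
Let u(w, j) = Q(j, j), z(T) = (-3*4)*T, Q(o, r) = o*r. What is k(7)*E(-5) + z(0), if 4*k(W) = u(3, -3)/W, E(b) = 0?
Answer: 0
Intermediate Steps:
z(T) = -12*T
u(w, j) = j² (u(w, j) = j*j = j²)
k(W) = 9/(4*W) (k(W) = ((-3)²/W)/4 = (9/W)/4 = 9/(4*W))
k(7)*E(-5) + z(0) = ((9/4)/7)*0 - 12*0 = ((9/4)*(⅐))*0 + 0 = (9/28)*0 + 0 = 0 + 0 = 0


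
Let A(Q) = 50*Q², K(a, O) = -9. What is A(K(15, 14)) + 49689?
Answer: 53739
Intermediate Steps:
A(K(15, 14)) + 49689 = 50*(-9)² + 49689 = 50*81 + 49689 = 4050 + 49689 = 53739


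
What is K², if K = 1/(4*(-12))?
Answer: 1/2304 ≈ 0.00043403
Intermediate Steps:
K = -1/48 (K = 1/(-48) = -1/48 ≈ -0.020833)
K² = (-1/48)² = 1/2304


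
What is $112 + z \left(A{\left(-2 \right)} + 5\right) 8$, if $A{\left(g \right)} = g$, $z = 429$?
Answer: $10408$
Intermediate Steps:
$112 + z \left(A{\left(-2 \right)} + 5\right) 8 = 112 + 429 \left(-2 + 5\right) 8 = 112 + 429 \cdot 3 \cdot 8 = 112 + 429 \cdot 24 = 112 + 10296 = 10408$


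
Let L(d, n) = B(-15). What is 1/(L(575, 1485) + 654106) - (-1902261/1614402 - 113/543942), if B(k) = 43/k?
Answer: 282055654812757661/239331172528848393 ≈ 1.1785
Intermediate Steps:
L(d, n) = -43/15 (L(d, n) = 43/(-15) = 43*(-1/15) = -43/15)
1/(L(575, 1485) + 654106) - (-1902261/1614402 - 113/543942) = 1/(-43/15 + 654106) - (-1902261/1614402 - 113/543942) = 1/(9811547/15) - (-1902261*1/1614402 - 113*1/543942) = 15/9811547 - (-634087/538134 - 113/543942) = 15/9811547 - 1*(-28747280008/24392807019) = 15/9811547 + 28747280008/24392807019 = 282055654812757661/239331172528848393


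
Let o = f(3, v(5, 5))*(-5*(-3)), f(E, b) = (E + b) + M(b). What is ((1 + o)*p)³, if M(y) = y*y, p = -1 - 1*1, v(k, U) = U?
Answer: -976191488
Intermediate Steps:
p = -2 (p = -1 - 1 = -2)
M(y) = y²
f(E, b) = E + b + b² (f(E, b) = (E + b) + b² = E + b + b²)
o = 495 (o = (3 + 5 + 5²)*(-5*(-3)) = (3 + 5 + 25)*15 = 33*15 = 495)
((1 + o)*p)³ = ((1 + 495)*(-2))³ = (496*(-2))³ = (-992)³ = -976191488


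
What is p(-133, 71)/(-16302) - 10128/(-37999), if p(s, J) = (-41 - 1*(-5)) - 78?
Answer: 114331/417989 ≈ 0.27353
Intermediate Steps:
p(s, J) = -114 (p(s, J) = (-41 + 5) - 78 = -36 - 78 = -114)
p(-133, 71)/(-16302) - 10128/(-37999) = -114/(-16302) - 10128/(-37999) = -114*(-1/16302) - 10128*(-1/37999) = 1/143 + 10128/37999 = 114331/417989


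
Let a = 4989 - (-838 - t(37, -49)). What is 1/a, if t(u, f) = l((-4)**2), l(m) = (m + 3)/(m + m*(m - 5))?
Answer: 192/1118803 ≈ 0.00017161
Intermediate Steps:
l(m) = (3 + m)/(m + m*(-5 + m))
t(u, f) = 19/192 (t(u, f) = (3 + (-4)**2)/(((-4)**2)*(-4 + (-4)**2)) = (3 + 16)/(16*(-4 + 16)) = (1/16)*19/12 = (1/16)*(1/12)*19 = 19/192)
a = 1118803/192 (a = 4989 - (-838 - 1*19/192) = 4989 - (-838 - 19/192) = 4989 - 1*(-160915/192) = 4989 + 160915/192 = 1118803/192 ≈ 5827.1)
1/a = 1/(1118803/192) = 192/1118803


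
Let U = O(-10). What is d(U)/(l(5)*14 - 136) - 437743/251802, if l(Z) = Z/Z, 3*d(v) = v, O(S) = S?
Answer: -26282653/15359922 ≈ -1.7111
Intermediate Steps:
U = -10
d(v) = v/3
l(Z) = 1
d(U)/(l(5)*14 - 136) - 437743/251802 = ((1/3)*(-10))/(1*14 - 136) - 437743/251802 = -10/(3*(14 - 136)) - 437743*1/251802 = -10/3/(-122) - 437743/251802 = -10/3*(-1/122) - 437743/251802 = 5/183 - 437743/251802 = -26282653/15359922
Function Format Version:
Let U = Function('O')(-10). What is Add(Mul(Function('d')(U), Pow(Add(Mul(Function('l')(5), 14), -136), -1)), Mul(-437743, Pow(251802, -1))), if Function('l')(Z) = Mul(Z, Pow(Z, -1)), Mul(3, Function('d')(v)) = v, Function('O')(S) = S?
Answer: Rational(-26282653, 15359922) ≈ -1.7111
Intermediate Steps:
U = -10
Function('d')(v) = Mul(Rational(1, 3), v)
Function('l')(Z) = 1
Add(Mul(Function('d')(U), Pow(Add(Mul(Function('l')(5), 14), -136), -1)), Mul(-437743, Pow(251802, -1))) = Add(Mul(Mul(Rational(1, 3), -10), Pow(Add(Mul(1, 14), -136), -1)), Mul(-437743, Pow(251802, -1))) = Add(Mul(Rational(-10, 3), Pow(Add(14, -136), -1)), Mul(-437743, Rational(1, 251802))) = Add(Mul(Rational(-10, 3), Pow(-122, -1)), Rational(-437743, 251802)) = Add(Mul(Rational(-10, 3), Rational(-1, 122)), Rational(-437743, 251802)) = Add(Rational(5, 183), Rational(-437743, 251802)) = Rational(-26282653, 15359922)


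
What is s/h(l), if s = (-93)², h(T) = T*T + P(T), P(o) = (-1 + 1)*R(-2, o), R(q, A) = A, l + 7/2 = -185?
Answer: 34596/142129 ≈ 0.24341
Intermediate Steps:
l = -377/2 (l = -7/2 - 185 = -377/2 ≈ -188.50)
P(o) = 0 (P(o) = (-1 + 1)*o = 0*o = 0)
h(T) = T² (h(T) = T*T + 0 = T² + 0 = T²)
s = 8649
s/h(l) = 8649/((-377/2)²) = 8649/(142129/4) = 8649*(4/142129) = 34596/142129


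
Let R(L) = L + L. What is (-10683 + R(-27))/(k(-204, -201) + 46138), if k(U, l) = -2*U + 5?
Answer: -3579/15517 ≈ -0.23065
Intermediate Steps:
R(L) = 2*L
k(U, l) = 5 - 2*U
(-10683 + R(-27))/(k(-204, -201) + 46138) = (-10683 + 2*(-27))/((5 - 2*(-204)) + 46138) = (-10683 - 54)/((5 + 408) + 46138) = -10737/(413 + 46138) = -10737/46551 = -10737*1/46551 = -3579/15517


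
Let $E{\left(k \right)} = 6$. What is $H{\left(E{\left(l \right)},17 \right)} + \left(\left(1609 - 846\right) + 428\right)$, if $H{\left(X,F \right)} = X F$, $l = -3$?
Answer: $1293$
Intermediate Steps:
$H{\left(X,F \right)} = F X$
$H{\left(E{\left(l \right)},17 \right)} + \left(\left(1609 - 846\right) + 428\right) = 17 \cdot 6 + \left(\left(1609 - 846\right) + 428\right) = 102 + \left(763 + 428\right) = 102 + 1191 = 1293$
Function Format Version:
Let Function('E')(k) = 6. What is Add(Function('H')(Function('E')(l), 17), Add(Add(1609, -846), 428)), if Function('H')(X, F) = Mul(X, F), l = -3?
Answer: 1293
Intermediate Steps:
Function('H')(X, F) = Mul(F, X)
Add(Function('H')(Function('E')(l), 17), Add(Add(1609, -846), 428)) = Add(Mul(17, 6), Add(Add(1609, -846), 428)) = Add(102, Add(763, 428)) = Add(102, 1191) = 1293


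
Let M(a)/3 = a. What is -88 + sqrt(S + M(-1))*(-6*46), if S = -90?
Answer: -88 - 276*I*sqrt(93) ≈ -88.0 - 2661.6*I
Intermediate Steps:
M(a) = 3*a
-88 + sqrt(S + M(-1))*(-6*46) = -88 + sqrt(-90 + 3*(-1))*(-6*46) = -88 + sqrt(-90 - 3)*(-276) = -88 + sqrt(-93)*(-276) = -88 + (I*sqrt(93))*(-276) = -88 - 276*I*sqrt(93)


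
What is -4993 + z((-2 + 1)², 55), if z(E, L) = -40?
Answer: -5033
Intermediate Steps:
-4993 + z((-2 + 1)², 55) = -4993 - 40 = -5033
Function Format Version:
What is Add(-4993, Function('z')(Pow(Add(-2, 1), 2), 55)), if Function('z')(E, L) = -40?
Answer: -5033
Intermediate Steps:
Add(-4993, Function('z')(Pow(Add(-2, 1), 2), 55)) = Add(-4993, -40) = -5033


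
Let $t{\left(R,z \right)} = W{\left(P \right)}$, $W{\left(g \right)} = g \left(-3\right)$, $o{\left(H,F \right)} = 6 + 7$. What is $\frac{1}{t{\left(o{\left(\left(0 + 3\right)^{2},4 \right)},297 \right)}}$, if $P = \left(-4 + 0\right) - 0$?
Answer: $\frac{1}{12} \approx 0.083333$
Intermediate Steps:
$o{\left(H,F \right)} = 13$
$P = -4$ ($P = -4 + 0 = -4$)
$W{\left(g \right)} = - 3 g$
$t{\left(R,z \right)} = 12$ ($t{\left(R,z \right)} = \left(-3\right) \left(-4\right) = 12$)
$\frac{1}{t{\left(o{\left(\left(0 + 3\right)^{2},4 \right)},297 \right)}} = \frac{1}{12}$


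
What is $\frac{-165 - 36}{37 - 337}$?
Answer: $\frac{67}{100} \approx 0.67$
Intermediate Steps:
$\frac{-165 - 36}{37 - 337} = - \frac{201}{-300} = \left(-201\right) \left(- \frac{1}{300}\right) = \frac{67}{100}$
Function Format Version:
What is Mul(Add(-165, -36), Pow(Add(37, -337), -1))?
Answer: Rational(67, 100) ≈ 0.67000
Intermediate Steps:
Mul(Add(-165, -36), Pow(Add(37, -337), -1)) = Mul(-201, Pow(-300, -1)) = Mul(-201, Rational(-1, 300)) = Rational(67, 100)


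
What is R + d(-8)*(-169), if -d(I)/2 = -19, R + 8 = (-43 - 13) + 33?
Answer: -6453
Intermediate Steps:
R = -31 (R = -8 + ((-43 - 13) + 33) = -8 + (-56 + 33) = -8 - 23 = -31)
d(I) = 38 (d(I) = -2*(-19) = 38)
R + d(-8)*(-169) = -31 + 38*(-169) = -31 - 6422 = -6453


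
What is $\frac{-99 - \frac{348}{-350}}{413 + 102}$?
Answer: $- \frac{17151}{90125} \approx -0.1903$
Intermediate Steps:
$\frac{-99 - \frac{348}{-350}}{413 + 102} = \frac{-99 - - \frac{174}{175}}{515} = \left(-99 + \frac{174}{175}\right) \frac{1}{515} = \left(- \frac{17151}{175}\right) \frac{1}{515} = - \frac{17151}{90125}$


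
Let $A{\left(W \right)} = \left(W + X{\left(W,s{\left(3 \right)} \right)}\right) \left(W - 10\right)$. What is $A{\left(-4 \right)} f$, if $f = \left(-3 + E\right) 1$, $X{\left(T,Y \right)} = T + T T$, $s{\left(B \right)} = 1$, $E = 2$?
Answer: $112$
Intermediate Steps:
$X{\left(T,Y \right)} = T + T^{2}$
$f = -1$ ($f = \left(-3 + 2\right) 1 = \left(-1\right) 1 = -1$)
$A{\left(W \right)} = \left(-10 + W\right) \left(W + W \left(1 + W\right)\right)$ ($A{\left(W \right)} = \left(W + W \left(1 + W\right)\right) \left(W - 10\right) = \left(W + W \left(1 + W\right)\right) \left(-10 + W\right) = \left(-10 + W\right) \left(W + W \left(1 + W\right)\right)$)
$A{\left(-4 \right)} f = - 4 \left(-20 + \left(-4\right)^{2} - -32\right) \left(-1\right) = - 4 \left(-20 + 16 + 32\right) \left(-1\right) = \left(-4\right) 28 \left(-1\right) = \left(-112\right) \left(-1\right) = 112$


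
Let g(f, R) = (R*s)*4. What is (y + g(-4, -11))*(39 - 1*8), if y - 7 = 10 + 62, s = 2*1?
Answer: -279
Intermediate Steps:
s = 2
g(f, R) = 8*R (g(f, R) = (R*2)*4 = (2*R)*4 = 8*R)
y = 79 (y = 7 + (10 + 62) = 7 + 72 = 79)
(y + g(-4, -11))*(39 - 1*8) = (79 + 8*(-11))*(39 - 1*8) = (79 - 88)*(39 - 8) = -9*31 = -279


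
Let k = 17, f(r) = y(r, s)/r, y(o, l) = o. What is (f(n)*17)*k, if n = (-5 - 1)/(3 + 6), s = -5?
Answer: 289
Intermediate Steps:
n = -⅔ (n = -6/9 = -6*⅑ = -⅔ ≈ -0.66667)
f(r) = 1 (f(r) = r/r = 1)
(f(n)*17)*k = (1*17)*17 = 17*17 = 289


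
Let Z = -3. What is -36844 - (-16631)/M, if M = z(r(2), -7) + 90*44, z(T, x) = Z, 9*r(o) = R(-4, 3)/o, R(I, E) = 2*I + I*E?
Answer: -145775077/3957 ≈ -36840.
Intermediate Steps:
R(I, E) = 2*I + E*I
r(o) = -20/(9*o) (r(o) = ((-4*(2 + 3))/o)/9 = ((-4*5)/o)/9 = (-20/o)/9 = -20/(9*o))
z(T, x) = -3
M = 3957 (M = -3 + 90*44 = -3 + 3960 = 3957)
-36844 - (-16631)/M = -36844 - (-16631)/3957 = -36844 - 1*(-16631/3957) = -36844 + 16631/3957 = -145775077/3957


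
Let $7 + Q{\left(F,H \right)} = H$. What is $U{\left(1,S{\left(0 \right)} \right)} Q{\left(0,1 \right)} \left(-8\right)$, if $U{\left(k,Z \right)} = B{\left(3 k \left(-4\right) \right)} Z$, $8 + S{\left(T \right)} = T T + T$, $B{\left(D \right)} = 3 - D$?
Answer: $-5760$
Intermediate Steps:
$S{\left(T \right)} = -8 + T + T^{2}$ ($S{\left(T \right)} = -8 + \left(T T + T\right) = -8 + \left(T^{2} + T\right) = -8 + \left(T + T^{2}\right) = -8 + T + T^{2}$)
$Q{\left(F,H \right)} = -7 + H$
$U{\left(k,Z \right)} = Z \left(3 + 12 k\right)$ ($U{\left(k,Z \right)} = \left(3 - 3 k \left(-4\right)\right) Z = \left(3 - - 12 k\right) Z = \left(3 + 12 k\right) Z = Z \left(3 + 12 k\right)$)
$U{\left(1,S{\left(0 \right)} \right)} Q{\left(0,1 \right)} \left(-8\right) = 3 \left(-8 + 0 + 0^{2}\right) \left(1 + 4 \cdot 1\right) \left(-7 + 1\right) \left(-8\right) = 3 \left(-8 + 0 + 0\right) \left(1 + 4\right) \left(-6\right) \left(-8\right) = 3 \left(-8\right) 5 \left(-6\right) \left(-8\right) = \left(-120\right) \left(-6\right) \left(-8\right) = 720 \left(-8\right) = -5760$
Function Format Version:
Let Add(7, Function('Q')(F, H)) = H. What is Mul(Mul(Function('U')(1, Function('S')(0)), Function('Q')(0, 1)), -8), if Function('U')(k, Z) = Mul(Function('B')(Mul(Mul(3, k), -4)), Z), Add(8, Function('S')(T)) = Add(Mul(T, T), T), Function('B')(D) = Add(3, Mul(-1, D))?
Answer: -5760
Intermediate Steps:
Function('S')(T) = Add(-8, T, Pow(T, 2)) (Function('S')(T) = Add(-8, Add(Mul(T, T), T)) = Add(-8, Add(Pow(T, 2), T)) = Add(-8, Add(T, Pow(T, 2))) = Add(-8, T, Pow(T, 2)))
Function('Q')(F, H) = Add(-7, H)
Function('U')(k, Z) = Mul(Z, Add(3, Mul(12, k))) (Function('U')(k, Z) = Mul(Add(3, Mul(-1, Mul(Mul(3, k), -4))), Z) = Mul(Add(3, Mul(-1, Mul(-12, k))), Z) = Mul(Add(3, Mul(12, k)), Z) = Mul(Z, Add(3, Mul(12, k))))
Mul(Mul(Function('U')(1, Function('S')(0)), Function('Q')(0, 1)), -8) = Mul(Mul(Mul(3, Add(-8, 0, Pow(0, 2)), Add(1, Mul(4, 1))), Add(-7, 1)), -8) = Mul(Mul(Mul(3, Add(-8, 0, 0), Add(1, 4)), -6), -8) = Mul(Mul(Mul(3, -8, 5), -6), -8) = Mul(Mul(-120, -6), -8) = Mul(720, -8) = -5760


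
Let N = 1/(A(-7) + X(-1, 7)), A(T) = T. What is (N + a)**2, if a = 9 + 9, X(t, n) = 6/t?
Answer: 54289/169 ≈ 321.24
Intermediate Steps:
a = 18
N = -1/13 (N = 1/(-7 + 6/(-1)) = 1/(-7 + 6*(-1)) = 1/(-7 - 6) = 1/(-13) = -1/13 ≈ -0.076923)
(N + a)**2 = (-1/13 + 18)**2 = (233/13)**2 = 54289/169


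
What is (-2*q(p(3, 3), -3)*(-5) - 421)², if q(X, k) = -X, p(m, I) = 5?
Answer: 221841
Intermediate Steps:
(-2*q(p(3, 3), -3)*(-5) - 421)² = (-(-2)*5*(-5) - 421)² = (-2*(-5)*(-5) - 421)² = (10*(-5) - 421)² = (-50 - 421)² = (-471)² = 221841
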